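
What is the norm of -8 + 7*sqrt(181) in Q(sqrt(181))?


N(a + b*sqrt(d)) = a^2 - d*b^2
= (-8)^2 - (181)*(7)^2
= 64 - 8869
= -8805

-8805


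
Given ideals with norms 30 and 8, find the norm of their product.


N(IJ) = N(I) * N(J)
= 30 * 8
= 240

240


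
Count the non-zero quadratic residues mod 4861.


For prime p, the number of non-zero quadratic residues is (p-1)/2.
= (4861-1)/2
= 2430

2430


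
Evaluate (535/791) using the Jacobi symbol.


Compute (535/791) via quadratic reciprocity:
  reciprocity: (535/791) -> -(791/535)
  reduce: (256/535)
  pull out 2: (2/535) = +1  (since 535 mod 8 = 7)
  pull out 2: (2/535) = +1  (since 535 mod 8 = 7)
  pull out 2: (2/535) = +1  (since 535 mod 8 = 7)
  pull out 2: (2/535) = +1  (since 535 mod 8 = 7)
  pull out 2: (2/535) = +1  (since 535 mod 8 = 7)
  pull out 2: (2/535) = +1  (since 535 mod 8 = 7)
  pull out 2: (2/535) = +1  (since 535 mod 8 = 7)
  pull out 2: (2/535) = +1  (since 535 mod 8 = 7)
  (1/535) = 1
Product of signs = -1

-1


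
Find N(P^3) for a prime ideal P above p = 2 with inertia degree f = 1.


N(P^a) = p^(a*f)
= 2^(3*1)
= 2^3
= 8

8


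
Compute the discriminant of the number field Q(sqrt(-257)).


For K = Q(sqrt(d)) with d squarefree: disc(K) = d if d = 1 mod 4, and disc(K) = 4d if d = 2 or 3 mod 4.
Here d = -257, and d mod 4 = 3.
d = 3 mod 4, not 1 (O_K = Z[sqrt(d)]), so disc(K) = 4d = 4 * (-257) = -1028

-1028


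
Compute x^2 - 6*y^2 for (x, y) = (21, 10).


x^2 - d*y^2
= 21^2 - 6*10^2
= 441 - 600
= -159

-159


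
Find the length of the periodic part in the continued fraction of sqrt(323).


Run the CF algorithm for sqrt(323).
a_0 = floor(sqrt(323)) = 17; set m_0=0, q_0=1.
Recurrence: m' = q*a - m,  q' = (d - m'^2)/q,  a' = floor((a_0 + m')/q').
  step 1: m=17, q=34, a=1
  step 2: m=17, q=1, a=34
a_2 = 2*a_0 = 34, so the period closes here.
sqrt(323) = [17; 1, 34]
Period length = 2

2


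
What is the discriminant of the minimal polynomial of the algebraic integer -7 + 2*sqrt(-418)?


The element -7 + 2*sqrt(-418) has minimal polynomial:
x^2 + 14*x + 1721
Discriminant = (14)^2 - 4*(1721)
= 196 - 6884
= -6688

-6688


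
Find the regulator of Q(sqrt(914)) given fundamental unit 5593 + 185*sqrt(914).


epsilon = 5593 + 185*sqrt(914)
= 11186.0001
R = ln(11186.0001)
= 9.3224

9.3224


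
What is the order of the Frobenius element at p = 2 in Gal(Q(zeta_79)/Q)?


The Frobenius at p in Gal(Q(zeta_n)/Q) = (Z/nZ)* is the class of p, so its order is ord_79(2), the smallest k >= 1 with 2^k = 1 mod 79.
n = 79 = 79, phi(79) = 78; the order divides phi(n).
Divisors of 78: 1, 2, 3, 6, 13, 26, 39, 78
Repeated squaring mod 79: 2^1 = 2, 2^2 = 4, 2^4 = 16, 2^8 = 19, 2^16 = 45, 2^32 = 50, 2^64 = 51
Test divisors in increasing order:
  k=1: 2^1 = 2 mod 79
  k=2: 2^2 = 4 mod 79
  k=3: 2^3 = 4 * 2 = 8 mod 79
  k=6: 2^6 = 16 * 4 = 64 mod 79
  k=13: 2^13 = 19 * 16 * 2 = 55 mod 79
  k=26: 2^26 = 45 * 19 * 4 = 23 mod 79
  k=39: 2^39 = 50 * 16 * 4 * 2 = 1 mod 79  <- first divisor giving 1
Order = 39

39


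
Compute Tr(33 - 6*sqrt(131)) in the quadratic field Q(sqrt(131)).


Tr(a + b*sqrt(d)) = (a + b*sqrt(d)) + (a - b*sqrt(d)) = 2a
= 2 * (33)
= 66

66


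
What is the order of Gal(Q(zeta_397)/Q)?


|Gal(Q(zeta_397)/Q)| = phi(397)
= 396

396


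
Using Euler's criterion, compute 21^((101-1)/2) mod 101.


p = 101 is prime and the exponent is (p-1)/2 = 50, so by Euler's criterion 21^50 = (21/101) = +1 or -1 mod 101.
Compute by square-and-multiply:
  50 = 32 + 16 + 2 (binary 110010)
  Repeated squaring mod 101: 21^1 = 21, 21^2 = 37, 21^4 = 56, 21^8 = 5, 21^16 = 25, 21^32 = 19
  21^50 = 21^32 * 21^16 * 21^2 = 19 * 25 * 37 mod 101
    19 * 25 = 475 = 71 mod 101
    71 * 37 = 2627 = 1 mod 101
  21^50 = 1 mod 101
Result 1: 21 is a quadratic residue mod 101.
21^50 mod 101 = 1

1


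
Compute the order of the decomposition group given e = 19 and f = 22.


|D_P| = e * f
= 19 * 22
= 418

418


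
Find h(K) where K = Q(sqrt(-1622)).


K = Q(sqrt(-1622)). d mod 4 = 2, so D = disc(K) = 4d = -6488
h(K) equals the number of primitive reduced positive-definite forms (a, b, c) = a*x^2 + b*x*y + c*y^2 with b^2 - 4ac = D,
where reduced means |b| <= a <= c, with b >= 0 whenever |b| = a or a = c, and primitive means gcd(a, b, c) = 1.
Reduced forces 3a^2 <= |D| = 6488, so 1 <= a <= 46; b must have the parity of D, and c = (b^2 - D)/(4a) must be an integer >= a.
Enumerate a = 1..46, b in [-a, a]:
  a=1: (1, 0, 1622)  [1]
  a=2: (2, 0, 811)  [1]
  a=3: (3, -2, 541), (3, 2, 541)  [2]
  a=4..5: none
  a=6: (6, -4, 271), (6, 4, 271)  [2]
  a=7: (7, -6, 233), (7, 6, 233)  [2]
  a=8: none
  a=9: (9, -8, 182), (9, 8, 182)  [2]
  a=10..12: none
  a=13: (13, -8, 126), (13, 8, 126)  [2]
  a=14: (14, -8, 117), (14, 8, 117)  [2]
  a=15..17: none
  a=18: (18, -8, 91), (18, 8, 91)  [2]
  a=19..20: none
  a=21: (21, -20, 82), (21, -8, 78), (21, 8, 78), (21, 20, 82)  [4]
  a=22..25: none
  a=26: (26, -8, 63), (26, 8, 63)  [2]
  a=27: (27, -10, 61), (27, 10, 61)  [2]
  a=28..38: none
  a=39: (39, -34, 49), (39, -8, 42), (39, 8, 42), (39, 34, 49)  [4]
  a=40: none
  a=41: (41, -20, 42), (41, 20, 42)  [2]
  a=42..46: none
Total reduced forms: 1 + 1 + 2 + 2 + 2 + 2 + 2 + 2 + 2 + 4 + 2 + 2 + 4 + 2 = 30
h = 30

30


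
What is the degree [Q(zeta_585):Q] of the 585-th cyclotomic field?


The degree equals Euler's totient phi(585).
585 = 3^2 * 5 * 13
phi(585) = 288

288


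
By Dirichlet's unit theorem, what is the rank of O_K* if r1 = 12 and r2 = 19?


By Dirichlet's unit theorem:
rank = r1 + r2 - 1
= 12 + 19 - 1
= 30

30


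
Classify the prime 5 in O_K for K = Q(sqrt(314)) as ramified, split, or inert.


K = Q(sqrt(314)). Since d mod 4 = 2, disc(K) = 1256.
Check p | disc: 1256 mod 5 = 1.
p does not divide disc. Compute Legendre symbol (d/p):
4^((5-1)/2) mod 5 = 1
(d/p) = 1, so p splits: (p) = P*P' with e=1, f=1, g=2.
Therefore p is split.

split


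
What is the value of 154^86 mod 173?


p = 173 is prime and the exponent is (p-1)/2 = 86, so by Euler's criterion 154^86 = (154/173) = +1 or -1 mod 173.
Compute by square-and-multiply:
  86 = 64 + 16 + 4 + 2 (binary 1010110)
  Repeated squaring mod 173: 154^1 = 154, 154^2 = 15, 154^4 = 52, 154^8 = 109, 154^16 = 117, 154^32 = 22, 154^64 = 138
  154^86 = 154^64 * 154^16 * 154^4 * 154^2 = 138 * 117 * 52 * 15 mod 173
    138 * 117 = 16146 = 57 mod 173
    57 * 52 = 2964 = 23 mod 173
    23 * 15 = 345 = 172 mod 173
  154^86 = 172 mod 173
Result 172 = p - 1 = -1 mod 173: 154 is a quadratic non-residue mod 173. As a residue in [0, p-1] the value is 172.
154^86 mod 173 = 172

172


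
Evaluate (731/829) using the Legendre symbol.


p = 829 is prime, so compute (731/829) with the reciprocity algorithm (Jacobi-symbol steps: pull out 2s via (2/n), flip via reciprocity, reduce):
  reciprocity: (731/829) -> +(829/731)
  reduce: (98/731)
  pull out 2: (2/731) = -1  (since 731 mod 8 = 3)
  reciprocity: (49/731) -> +(731/49)
  reduce: (45/49)
  reciprocity: (45/49) -> +(49/45)
  reduce: (4/45)
  pull out 2: (2/45) = -1  (since 45 mod 8 = 5)
  pull out 2: (2/45) = -1  (since 45 mod 8 = 5)
  (1/45) = 1
Product of signs = -1
(731/829) = -1

-1


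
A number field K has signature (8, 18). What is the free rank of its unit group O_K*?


By Dirichlet's unit theorem:
rank = r1 + r2 - 1
= 8 + 18 - 1
= 25

25


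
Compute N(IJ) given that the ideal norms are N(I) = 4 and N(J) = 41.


N(IJ) = N(I) * N(J)
= 4 * 41
= 164

164


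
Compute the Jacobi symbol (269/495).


Compute (269/495) via quadratic reciprocity:
  reciprocity: (269/495) -> +(495/269)
  reduce: (226/269)
  pull out 2: (2/269) = -1  (since 269 mod 8 = 5)
  reciprocity: (113/269) -> +(269/113)
  reduce: (43/113)
  reciprocity: (43/113) -> +(113/43)
  reduce: (27/43)
  reciprocity: (27/43) -> -(43/27)
  reduce: (16/27)
  pull out 2: (2/27) = -1  (since 27 mod 8 = 3)
  pull out 2: (2/27) = -1  (since 27 mod 8 = 3)
  pull out 2: (2/27) = -1  (since 27 mod 8 = 3)
  pull out 2: (2/27) = -1  (since 27 mod 8 = 3)
  (1/27) = 1
Product of signs = 1

1


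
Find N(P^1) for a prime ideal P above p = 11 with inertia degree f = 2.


N(P^a) = p^(a*f)
= 11^(1*2)
= 11^2
= 121

121


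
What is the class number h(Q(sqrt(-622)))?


K = Q(sqrt(-622)). d mod 4 = 2, so D = disc(K) = 4d = -2488
h(K) equals the number of primitive reduced positive-definite forms (a, b, c) = a*x^2 + b*x*y + c*y^2 with b^2 - 4ac = D,
where reduced means |b| <= a <= c, with b >= 0 whenever |b| = a or a = c, and primitive means gcd(a, b, c) = 1.
Reduced forces 3a^2 <= |D| = 2488, so 1 <= a <= 28; b must have the parity of D, and c = (b^2 - D)/(4a) must be an integer >= a.
Enumerate a = 1..28, b in [-a, a]:
  a=1: (1, 0, 622)  [1]
  a=2: (2, 0, 311)  [1]
  a=3..6: none
  a=7: (7, -2, 89), (7, 2, 89)  [2]
  a=8..10: none
  a=11: (11, -8, 58), (11, 8, 58)  [2]
  a=12..13: none
  a=14: (14, -12, 47), (14, 12, 47)  [2]
  a=15..18: none
  a=19: (19, -18, 37), (19, 18, 37)  [2]
  a=20..21: none
  a=22: (22, -8, 29), (22, 8, 29)  [2]
  a=23..28: none
Total reduced forms: 1 + 1 + 2 + 2 + 2 + 2 + 2 = 12
h = 12

12


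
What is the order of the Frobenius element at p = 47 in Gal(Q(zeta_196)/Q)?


The Frobenius at p in Gal(Q(zeta_n)/Q) = (Z/nZ)* is the class of p, so its order is ord_196(47), the smallest k >= 1 with 47^k = 1 mod 196.
n = 196 = 2^2 * 7^2, phi(196) = 84; the order divides phi(n).
Divisors of 84: 1, 2, 3, 4, 6, 7, 12, 14, 21, 28, 42, 84
Repeated squaring mod 196: 47^1 = 47, 47^2 = 53, 47^4 = 65, 47^8 = 109, 47^16 = 121, 47^32 = 137, 47^64 = 149
Test divisors in increasing order:
  k=1: 47^1 = 47 mod 196
  k=2: 47^2 = 53 mod 196
  k=3: 47^3 = 53 * 47 = 139 mod 196
  k=4: 47^4 = 65 mod 196
  k=6: 47^6 = 65 * 53 = 113 mod 196
  k=7: 47^7 = 65 * 53 * 47 = 19 mod 196
  k=12: 47^12 = 109 * 65 = 29 mod 196
  k=14: 47^14 = 109 * 65 * 53 = 165 mod 196
  k=21: 47^21 = 121 * 65 * 47 = 195 mod 196
  k=28: 47^28 = 121 * 109 * 65 = 177 mod 196
  k=42: 47^42 = 137 * 109 * 53 = 1 mod 196  <- first divisor giving 1
Order = 42

42


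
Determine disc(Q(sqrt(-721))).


For K = Q(sqrt(d)) with d squarefree: disc(K) = d if d = 1 mod 4, and disc(K) = 4d if d = 2 or 3 mod 4.
Here d = -721, and d mod 4 = 3.
d = 3 mod 4, not 1 (O_K = Z[sqrt(d)]), so disc(K) = 4d = 4 * (-721) = -2884

-2884


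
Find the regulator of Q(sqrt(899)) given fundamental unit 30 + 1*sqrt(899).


epsilon = 30 + 1*sqrt(899)
= 59.9833
R = ln(59.9833)
= 4.0941

4.0941


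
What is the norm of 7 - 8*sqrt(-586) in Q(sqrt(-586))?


N(a + b*sqrt(d)) = a^2 - d*b^2
= (7)^2 - (-586)*(-8)^2
= 49 + 37504
= 37553

37553


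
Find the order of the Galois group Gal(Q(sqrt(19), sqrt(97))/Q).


The 2 square roots of distinct primes are multiplicatively independent over Q,
so [K:Q] = 2^2 and Gal(K/Q) is isomorphic to (Z/2Z)^2.
|Gal| = 2^2 = 4

4


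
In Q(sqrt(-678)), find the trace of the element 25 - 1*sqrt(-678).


Tr(a + b*sqrt(d)) = (a + b*sqrt(d)) + (a - b*sqrt(d)) = 2a
= 2 * (25)
= 50

50


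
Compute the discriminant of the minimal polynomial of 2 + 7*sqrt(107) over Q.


The element 2 + 7*sqrt(107) has minimal polynomial:
x^2 - 4*x - 5239
Discriminant = (-4)^2 - 4*(-5239)
= 16 + 20956
= 20972

20972


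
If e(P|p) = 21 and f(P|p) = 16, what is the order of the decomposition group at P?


|D_P| = e * f
= 21 * 16
= 336

336


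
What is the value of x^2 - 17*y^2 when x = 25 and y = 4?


x^2 - d*y^2
= 25^2 - 17*4^2
= 625 - 272
= 353

353


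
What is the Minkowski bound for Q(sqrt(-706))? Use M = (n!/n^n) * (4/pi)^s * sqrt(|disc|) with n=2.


d = -706, d mod 4 = 2, so disc(K) = 4d = -2824; |disc(K)| = 2824
Imaginary quadratic field, so n = 2, s = r2 = 1, r1 = 0
M = (n!/n^n) * (4/pi)^s * sqrt(|disc(K)|) = (2!/2^2) * (4/pi)^1 * sqrt(2824)
= 0.5 * 1.273240 * 53.141321
= 33.8308

33.8308


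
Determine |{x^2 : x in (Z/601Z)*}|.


For prime p, the number of non-zero quadratic residues is (p-1)/2.
= (601-1)/2
= 300

300


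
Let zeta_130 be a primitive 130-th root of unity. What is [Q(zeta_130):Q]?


The degree equals Euler's totient phi(130).
130 = 2 * 5 * 13
phi(130) = 48

48


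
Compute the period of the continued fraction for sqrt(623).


Run the CF algorithm for sqrt(623).
a_0 = floor(sqrt(623)) = 24; set m_0=0, q_0=1.
Recurrence: m' = q*a - m,  q' = (d - m'^2)/q,  a' = floor((a_0 + m')/q').
  step 1: m=24, q=47, a=1
  step 2: m=23, q=2, a=23
  step 3: m=23, q=47, a=1
  step 4: m=24, q=1, a=48
a_4 = 2*a_0 = 48, so the period closes here.
sqrt(623) = [24; 1, 23, 1, 48]
Period length = 4

4


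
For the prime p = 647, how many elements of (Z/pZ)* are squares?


For prime p, the number of non-zero quadratic residues is (p-1)/2.
= (647-1)/2
= 323

323


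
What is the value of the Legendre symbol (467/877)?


p = 877 is prime, so compute (467/877) with the reciprocity algorithm (Jacobi-symbol steps: pull out 2s via (2/n), flip via reciprocity, reduce):
  reciprocity: (467/877) -> +(877/467)
  reduce: (410/467)
  pull out 2: (2/467) = -1  (since 467 mod 8 = 3)
  reciprocity: (205/467) -> +(467/205)
  reduce: (57/205)
  reciprocity: (57/205) -> +(205/57)
  reduce: (34/57)
  pull out 2: (2/57) = +1  (since 57 mod 8 = 1)
  reciprocity: (17/57) -> +(57/17)
  reduce: (6/17)
  pull out 2: (2/17) = +1  (since 17 mod 8 = 1)
  reciprocity: (3/17) -> +(17/3)
  reduce: (2/3)
  pull out 2: (2/3) = -1  (since 3 mod 8 = 3)
  (1/3) = 1
Product of signs = 1
(467/877) = 1

1


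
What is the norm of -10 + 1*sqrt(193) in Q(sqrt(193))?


N(a + b*sqrt(d)) = a^2 - d*b^2
= (-10)^2 - (193)*(1)^2
= 100 - 193
= -93

-93


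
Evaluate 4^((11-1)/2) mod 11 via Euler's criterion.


p = 11 is prime and the exponent is (p-1)/2 = 5, so by Euler's criterion 4^5 = (4/11) = +1 or -1 mod 11.
Compute by square-and-multiply:
  5 = 4 + 1 (binary 101)
  Repeated squaring mod 11: 4^1 = 4, 4^2 = 5, 4^4 = 3
  4^5 = 4^4 * 4^1 = 3 * 4 mod 11
    3 * 4 = 12 = 1 mod 11
  4^5 = 1 mod 11
Result 1: 4 is a quadratic residue mod 11.
4^5 mod 11 = 1

1


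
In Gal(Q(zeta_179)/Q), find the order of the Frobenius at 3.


The Frobenius at p in Gal(Q(zeta_n)/Q) = (Z/nZ)* is the class of p, so its order is ord_179(3), the smallest k >= 1 with 3^k = 1 mod 179.
n = 179 = 179, phi(179) = 178; the order divides phi(n).
Divisors of 178: 1, 2, 89, 178
Repeated squaring mod 179: 3^1 = 3, 3^2 = 9, 3^4 = 81, 3^8 = 117, 3^16 = 85, 3^32 = 65, 3^64 = 108, 3^128 = 29
Test divisors in increasing order:
  k=1: 3^1 = 3 mod 179
  k=2: 3^2 = 9 mod 179
  k=89: 3^89 = 108 * 85 * 117 * 3 = 1 mod 179  <- first divisor giving 1
Order = 89

89


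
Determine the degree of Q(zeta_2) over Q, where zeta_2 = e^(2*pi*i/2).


The degree equals Euler's totient phi(2).
2 = 2
phi(2) = 1

1


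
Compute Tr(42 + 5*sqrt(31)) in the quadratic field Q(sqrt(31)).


Tr(a + b*sqrt(d)) = (a + b*sqrt(d)) + (a - b*sqrt(d)) = 2a
= 2 * (42)
= 84

84


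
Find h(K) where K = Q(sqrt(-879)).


K = Q(sqrt(-879)). d mod 4 = 1, so D = disc(K) = d = -879
h(K) equals the number of primitive reduced positive-definite forms (a, b, c) = a*x^2 + b*x*y + c*y^2 with b^2 - 4ac = D,
where reduced means |b| <= a <= c, with b >= 0 whenever |b| = a or a = c, and primitive means gcd(a, b, c) = 1.
Reduced forces 3a^2 <= |D| = 879, so 1 <= a <= 17; b must have the parity of D, and c = (b^2 - D)/(4a) must be an integer >= a.
Enumerate a = 1..17, b in [-a, a]:
  a=1: (1, 1, 220)  [1]
  a=2: (2, -1, 110), (2, 1, 110)  [2]
  a=3: (3, 3, 74)  [1]
  a=4: (4, -1, 55), (4, 1, 55)  [2]
  a=5: (5, -1, 44), (5, 1, 44)  [2]
  a=6: (6, -3, 37), (6, 3, 37)  [2]
  a=7: none
  a=8: (8, -7, 29), (8, 7, 29)  [2]
  a=9: none
  a=10: (10, -9, 24), (10, -1, 22), (10, 1, 22), (10, 9, 24)  [4]
  a=11: (11, -1, 20), (11, 1, 20)  [2]
  a=12: (12, -9, 20), (12, 9, 20)  [2]
  a=13..14: none
  a=15: (15, -9, 16), (15, 9, 16)  [2]
  a=16..17: none
Total reduced forms: 1 + 2 + 1 + 2 + 2 + 2 + 2 + 4 + 2 + 2 + 2 = 22
h = 22

22


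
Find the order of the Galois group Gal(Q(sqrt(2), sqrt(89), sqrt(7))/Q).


The 3 square roots of distinct primes are multiplicatively independent over Q,
so [K:Q] = 2^3 and Gal(K/Q) is isomorphic to (Z/2Z)^3.
|Gal| = 2^3 = 8

8


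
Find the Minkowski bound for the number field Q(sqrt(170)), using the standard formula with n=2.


d = 170, d mod 4 = 2, so disc(K) = 4d = 680; |disc(K)| = 680
Real quadratic field, so n = 2, s = r2 = 0, r1 = 2
M = (n!/n^n) * (4/pi)^s * sqrt(|disc(K)|) = (2!/2^2) * (4/pi)^0 * sqrt(680)
= 0.5 * 1.000000 * 26.076810
= 13.0384

13.0384


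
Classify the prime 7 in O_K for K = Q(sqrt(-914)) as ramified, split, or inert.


K = Q(sqrt(-914)). Since d mod 4 = 2, disc(K) = -3656.
Check p | disc: -3656 mod 7 = 5.
p does not divide disc. Compute Legendre symbol (d/p):
3^((7-1)/2) mod 7 = -1
(d/p) = -1, so p is inert: (p) stays prime with e=1, f=2, g=1.
Therefore p is inert.

inert


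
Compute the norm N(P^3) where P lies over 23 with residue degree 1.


N(P^a) = p^(a*f)
= 23^(3*1)
= 23^3
= 12167

12167


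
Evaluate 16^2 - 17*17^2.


x^2 - d*y^2
= 16^2 - 17*17^2
= 256 - 4913
= -4657

-4657


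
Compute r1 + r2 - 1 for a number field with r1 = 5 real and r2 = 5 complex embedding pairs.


By Dirichlet's unit theorem:
rank = r1 + r2 - 1
= 5 + 5 - 1
= 9

9


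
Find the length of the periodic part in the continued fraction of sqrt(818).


Run the CF algorithm for sqrt(818).
a_0 = floor(sqrt(818)) = 28; set m_0=0, q_0=1.
Recurrence: m' = q*a - m,  q' = (d - m'^2)/q,  a' = floor((a_0 + m')/q').
  step 1: m=28, q=34, a=1
  step 2: m=6, q=23, a=1
  step 3: m=17, q=23, a=1
  step 4: m=6, q=34, a=1
  step 5: m=28, q=1, a=56
a_5 = 2*a_0 = 56, so the period closes here.
sqrt(818) = [28; 1, 1, 1, 1, 56]
Period length = 5

5


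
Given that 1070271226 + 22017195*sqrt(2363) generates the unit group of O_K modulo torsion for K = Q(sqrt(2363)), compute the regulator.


epsilon = 1070271226 + 22017195*sqrt(2363)
= 2.1405e+09
R = ln(2.1405e+09)
= 21.4843

21.4843


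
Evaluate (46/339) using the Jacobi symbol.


Compute (46/339) via quadratic reciprocity:
  pull out 2: (2/339) = -1  (since 339 mod 8 = 3)
  reciprocity: (23/339) -> -(339/23)
  reduce: (17/23)
  reciprocity: (17/23) -> +(23/17)
  reduce: (6/17)
  pull out 2: (2/17) = +1  (since 17 mod 8 = 1)
  reciprocity: (3/17) -> +(17/3)
  reduce: (2/3)
  pull out 2: (2/3) = -1  (since 3 mod 8 = 3)
  (1/3) = 1
Product of signs = -1

-1


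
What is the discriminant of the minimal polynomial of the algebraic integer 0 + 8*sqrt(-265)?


The element 0 + 8*sqrt(-265) has minimal polynomial:
x^2 + 0*x + 16960
Discriminant = (0)^2 - 4*(16960)
= 0 - 67840
= -67840

-67840


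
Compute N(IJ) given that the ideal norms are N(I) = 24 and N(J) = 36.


N(IJ) = N(I) * N(J)
= 24 * 36
= 864

864


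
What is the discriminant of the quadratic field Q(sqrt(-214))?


For K = Q(sqrt(d)) with d squarefree: disc(K) = d if d = 1 mod 4, and disc(K) = 4d if d = 2 or 3 mod 4.
Here d = -214, and d mod 4 = 2.
d = 2 mod 4, not 1 (O_K = Z[sqrt(d)]), so disc(K) = 4d = 4 * (-214) = -856

-856


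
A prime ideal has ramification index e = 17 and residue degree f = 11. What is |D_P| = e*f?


|D_P| = e * f
= 17 * 11
= 187

187


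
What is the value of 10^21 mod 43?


p = 43 is prime and the exponent is (p-1)/2 = 21, so by Euler's criterion 10^21 = (10/43) = +1 or -1 mod 43.
Compute by square-and-multiply:
  21 = 16 + 4 + 1 (binary 10101)
  Repeated squaring mod 43: 10^1 = 10, 10^2 = 14, 10^4 = 24, 10^8 = 17, 10^16 = 31
  10^21 = 10^16 * 10^4 * 10^1 = 31 * 24 * 10 mod 43
    31 * 24 = 744 = 13 mod 43
    13 * 10 = 130 = 1 mod 43
  10^21 = 1 mod 43
Result 1: 10 is a quadratic residue mod 43.
10^21 mod 43 = 1

1


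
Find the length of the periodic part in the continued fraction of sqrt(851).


Run the CF algorithm for sqrt(851).
a_0 = floor(sqrt(851)) = 29; set m_0=0, q_0=1.
Recurrence: m' = q*a - m,  q' = (d - m'^2)/q,  a' = floor((a_0 + m')/q').
  step 1: m=29, q=10, a=5
  step 2: m=21, q=41, a=1
  step 3: m=20, q=11, a=4
  step 4: m=24, q=25, a=2
  step 5: m=26, q=7, a=7
  step 6: m=23, q=46, a=1
  step 7: m=23, q=7, a=7
  step 8: m=26, q=25, a=2
  step 9: m=24, q=11, a=4
  step 10: m=20, q=41, a=1
  step 11: m=21, q=10, a=5
  step 12: m=29, q=1, a=58
a_12 = 2*a_0 = 58, so the period closes here.
sqrt(851) = [29; 5, 1, 4, 2, 7, 1, 7, 2, 4, 1, 5, 58]
Period length = 12

12


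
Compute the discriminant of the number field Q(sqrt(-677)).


For K = Q(sqrt(d)) with d squarefree: disc(K) = d if d = 1 mod 4, and disc(K) = 4d if d = 2 or 3 mod 4.
Here d = -677, and d mod 4 = 3.
d = 3 mod 4, not 1 (O_K = Z[sqrt(d)]), so disc(K) = 4d = 4 * (-677) = -2708

-2708


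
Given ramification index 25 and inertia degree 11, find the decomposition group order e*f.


|D_P| = e * f
= 25 * 11
= 275

275


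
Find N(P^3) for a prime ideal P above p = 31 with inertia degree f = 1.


N(P^a) = p^(a*f)
= 31^(3*1)
= 31^3
= 29791

29791


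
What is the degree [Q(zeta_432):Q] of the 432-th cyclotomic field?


The degree equals Euler's totient phi(432).
432 = 2^4 * 3^3
phi(432) = 144

144


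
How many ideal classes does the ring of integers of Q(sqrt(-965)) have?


K = Q(sqrt(-965)). d mod 4 = 3, so D = disc(K) = 4d = -3860
h(K) equals the number of primitive reduced positive-definite forms (a, b, c) = a*x^2 + b*x*y + c*y^2 with b^2 - 4ac = D,
where reduced means |b| <= a <= c, with b >= 0 whenever |b| = a or a = c, and primitive means gcd(a, b, c) = 1.
Reduced forces 3a^2 <= |D| = 3860, so 1 <= a <= 35; b must have the parity of D, and c = (b^2 - D)/(4a) must be an integer >= a.
Enumerate a = 1..35, b in [-a, a]:
  a=1: (1, 0, 965)  [1]
  a=2: (2, 2, 483)  [1]
  a=3: (3, -2, 322), (3, 2, 322)  [2]
  a=4: none
  a=5: (5, 0, 193)  [1]
  a=6: (6, -2, 161), (6, 2, 161)  [2]
  a=7: (7, -2, 138), (7, 2, 138)  [2]
  a=8: none
  a=9: (9, -8, 109), (9, 8, 109)  [2]
  a=10: (10, 10, 99)  [1]
  a=11: (11, -10, 90), (11, 10, 90)  [2]
  a=12: none
  a=13: (13, -12, 77), (13, 12, 77)  [2]
  a=14: (14, -2, 69), (14, 2, 69)  [2]
  a=15: (15, -10, 66), (15, 10, 66)  [2]
  a=16: none
  a=17: (17, -4, 57), (17, 4, 57)  [2]
  a=18: (18, -10, 55), (18, 10, 55)  [2]
  a=19: (19, -4, 51), (19, 4, 51)  [2]
  a=20: none
  a=21: (21, -16, 49), (21, -2, 46), (21, 2, 46), (21, 16, 49)  [4]
  a=22: (22, -10, 45), (22, 10, 45)  [2]
  a=23: (23, -2, 42), (23, 2, 42)  [2]
  a=24..25: none
  a=26: (26, -14, 39), (26, 14, 39)  [2]
  a=27: (27, -26, 42), (27, 26, 42)  [2]
  a=28..29: none
  a=30: (30, -10, 33), (30, 10, 33)  [2]
  a=31..32: none
  a=33: (33, -32, 37), (33, 32, 37)  [2]
  a=34: (34, -30, 35), (34, 30, 35)  [2]
  a=35: none
Total reduced forms: 1 + 1 + 2 + 1 + 2 + 2 + 2 + 1 + 2 + 2 + 2 + 2 + 2 + 2 + 2 + 4 + 2 + 2 + 2 + 2 + 2 + 2 + 2 = 44
h = 44

44


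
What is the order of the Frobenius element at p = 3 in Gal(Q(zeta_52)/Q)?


The Frobenius at p in Gal(Q(zeta_n)/Q) = (Z/nZ)* is the class of p, so its order is ord_52(3), the smallest k >= 1 with 3^k = 1 mod 52.
n = 52 = 2^2 * 13, phi(52) = 24; the order divides phi(n).
Divisors of 24: 1, 2, 3, 4, 6, 8, 12, 24
Repeated squaring mod 52: 3^1 = 3, 3^2 = 9, 3^4 = 29, 3^8 = 9, 3^16 = 29
Test divisors in increasing order:
  k=1: 3^1 = 3 mod 52
  k=2: 3^2 = 9 mod 52
  k=3: 3^3 = 9 * 3 = 27 mod 52
  k=4: 3^4 = 29 mod 52
  k=6: 3^6 = 29 * 9 = 1 mod 52  <- first divisor giving 1
Order = 6

6


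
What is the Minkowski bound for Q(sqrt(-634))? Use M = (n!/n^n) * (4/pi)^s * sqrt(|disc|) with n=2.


d = -634, d mod 4 = 2, so disc(K) = 4d = -2536; |disc(K)| = 2536
Imaginary quadratic field, so n = 2, s = r2 = 1, r1 = 0
M = (n!/n^n) * (4/pi)^s * sqrt(|disc(K)|) = (2!/2^2) * (4/pi)^1 * sqrt(2536)
= 0.5 * 1.273240 * 50.358713
= 32.0594

32.0594


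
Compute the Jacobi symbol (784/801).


Compute (784/801) via quadratic reciprocity:
  pull out 2: (2/801) = +1  (since 801 mod 8 = 1)
  pull out 2: (2/801) = +1  (since 801 mod 8 = 1)
  pull out 2: (2/801) = +1  (since 801 mod 8 = 1)
  pull out 2: (2/801) = +1  (since 801 mod 8 = 1)
  reciprocity: (49/801) -> +(801/49)
  reduce: (17/49)
  reciprocity: (17/49) -> +(49/17)
  reduce: (15/17)
  reciprocity: (15/17) -> +(17/15)
  reduce: (2/15)
  pull out 2: (2/15) = +1  (since 15 mod 8 = 7)
  (1/15) = 1
Product of signs = 1

1


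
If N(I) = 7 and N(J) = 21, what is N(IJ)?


N(IJ) = N(I) * N(J)
= 7 * 21
= 147

147


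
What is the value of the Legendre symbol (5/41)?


p = 41 is prime, so compute (5/41) with the reciprocity algorithm (Jacobi-symbol steps: pull out 2s via (2/n), flip via reciprocity, reduce):
  reciprocity: (5/41) -> +(41/5)
  reduce: (1/5)
  (1/5) = 1
Product of signs = 1
(5/41) = 1

1


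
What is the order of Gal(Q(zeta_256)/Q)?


|Gal(Q(zeta_256)/Q)| = phi(256)
= 128

128


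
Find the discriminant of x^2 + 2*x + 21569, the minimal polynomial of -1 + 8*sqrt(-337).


The element -1 + 8*sqrt(-337) has minimal polynomial:
x^2 + 2*x + 21569
Discriminant = (2)^2 - 4*(21569)
= 4 - 86276
= -86272

-86272


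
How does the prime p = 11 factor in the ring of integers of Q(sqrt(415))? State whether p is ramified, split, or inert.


K = Q(sqrt(415)). Since d mod 4 = 3, disc(K) = 1660.
Check p | disc: 1660 mod 11 = 10.
p does not divide disc. Compute Legendre symbol (d/p):
8^((11-1)/2) mod 11 = -1
(d/p) = -1, so p is inert: (p) stays prime with e=1, f=2, g=1.
Therefore p is inert.

inert


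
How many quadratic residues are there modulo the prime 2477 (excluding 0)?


For prime p, the number of non-zero quadratic residues is (p-1)/2.
= (2477-1)/2
= 1238

1238


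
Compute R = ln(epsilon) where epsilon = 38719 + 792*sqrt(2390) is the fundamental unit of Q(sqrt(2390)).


epsilon = 38719 + 792*sqrt(2390)
= 77438.0000
R = ln(77438.0000)
= 11.2572

11.2572


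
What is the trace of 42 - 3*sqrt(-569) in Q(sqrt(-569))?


Tr(a + b*sqrt(d)) = (a + b*sqrt(d)) + (a - b*sqrt(d)) = 2a
= 2 * (42)
= 84

84


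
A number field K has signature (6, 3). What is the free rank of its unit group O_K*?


By Dirichlet's unit theorem:
rank = r1 + r2 - 1
= 6 + 3 - 1
= 8

8


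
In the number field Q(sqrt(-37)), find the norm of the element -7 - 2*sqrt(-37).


N(a + b*sqrt(d)) = a^2 - d*b^2
= (-7)^2 - (-37)*(-2)^2
= 49 + 148
= 197

197


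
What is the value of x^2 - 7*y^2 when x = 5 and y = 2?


x^2 - d*y^2
= 5^2 - 7*2^2
= 25 - 28
= -3

-3


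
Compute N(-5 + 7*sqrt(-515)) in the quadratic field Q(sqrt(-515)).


N(a + b*sqrt(d)) = a^2 - d*b^2
= (-5)^2 - (-515)*(7)^2
= 25 + 25235
= 25260

25260


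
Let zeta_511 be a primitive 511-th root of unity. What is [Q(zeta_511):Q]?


The degree equals Euler's totient phi(511).
511 = 7 * 73
phi(511) = 432

432


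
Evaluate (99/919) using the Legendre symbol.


p = 919 is prime, so compute (99/919) with the reciprocity algorithm (Jacobi-symbol steps: pull out 2s via (2/n), flip via reciprocity, reduce):
  reciprocity: (99/919) -> -(919/99)
  reduce: (28/99)
  pull out 2: (2/99) = -1  (since 99 mod 8 = 3)
  pull out 2: (2/99) = -1  (since 99 mod 8 = 3)
  reciprocity: (7/99) -> -(99/7)
  reduce: (1/7)
  (1/7) = 1
Product of signs = 1
(99/919) = 1

1


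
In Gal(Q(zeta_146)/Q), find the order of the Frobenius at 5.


The Frobenius at p in Gal(Q(zeta_n)/Q) = (Z/nZ)* is the class of p, so its order is ord_146(5), the smallest k >= 1 with 5^k = 1 mod 146.
n = 146 = 2 * 73, phi(146) = 72; the order divides phi(n).
Divisors of 72: 1, 2, 3, 4, 6, 8, 9, 12, 18, 24, 36, 72
Repeated squaring mod 146: 5^1 = 5, 5^2 = 25, 5^4 = 41, 5^8 = 75, 5^16 = 77, 5^32 = 89, 5^64 = 37
Test divisors in increasing order:
  k=1: 5^1 = 5 mod 146
  k=2: 5^2 = 25 mod 146
  k=3: 5^3 = 25 * 5 = 125 mod 146
  k=4: 5^4 = 41 mod 146
  k=6: 5^6 = 41 * 25 = 3 mod 146
  k=8: 5^8 = 75 mod 146
  k=9: 5^9 = 75 * 5 = 83 mod 146
  k=12: 5^12 = 75 * 41 = 9 mod 146
  k=18: 5^18 = 77 * 25 = 27 mod 146
  k=24: 5^24 = 77 * 75 = 81 mod 146
  k=36: 5^36 = 89 * 41 = 145 mod 146
  k=72: 5^72 = 37 * 75 = 1 mod 146  <- first divisor giving 1
Order = 72

72


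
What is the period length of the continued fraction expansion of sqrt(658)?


Run the CF algorithm for sqrt(658).
a_0 = floor(sqrt(658)) = 25; set m_0=0, q_0=1.
Recurrence: m' = q*a - m,  q' = (d - m'^2)/q,  a' = floor((a_0 + m')/q').
  step 1: m=25, q=33, a=1
  step 2: m=8, q=18, a=1
  step 3: m=10, q=31, a=1
  step 4: m=21, q=7, a=6
  step 5: m=21, q=31, a=1
  step 6: m=10, q=18, a=1
  step 7: m=8, q=33, a=1
  step 8: m=25, q=1, a=50
a_8 = 2*a_0 = 50, so the period closes here.
sqrt(658) = [25; 1, 1, 1, 6, 1, 1, 1, 50]
Period length = 8

8


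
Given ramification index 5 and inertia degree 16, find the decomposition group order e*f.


|D_P| = e * f
= 5 * 16
= 80

80


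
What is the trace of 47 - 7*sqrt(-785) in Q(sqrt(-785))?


Tr(a + b*sqrt(d)) = (a + b*sqrt(d)) + (a - b*sqrt(d)) = 2a
= 2 * (47)
= 94

94


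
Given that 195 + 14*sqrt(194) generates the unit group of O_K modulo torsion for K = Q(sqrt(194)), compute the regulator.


epsilon = 195 + 14*sqrt(194)
= 389.9974
R = ln(389.9974)
= 5.9661

5.9661


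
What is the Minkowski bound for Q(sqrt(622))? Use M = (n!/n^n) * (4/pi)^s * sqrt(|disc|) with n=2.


d = 622, d mod 4 = 2, so disc(K) = 4d = 2488; |disc(K)| = 2488
Real quadratic field, so n = 2, s = r2 = 0, r1 = 2
M = (n!/n^n) * (4/pi)^s * sqrt(|disc(K)|) = (2!/2^2) * (4/pi)^0 * sqrt(2488)
= 0.5 * 1.000000 * 49.879856
= 24.9399

24.9399


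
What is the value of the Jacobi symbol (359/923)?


Compute (359/923) via quadratic reciprocity:
  reciprocity: (359/923) -> -(923/359)
  reduce: (205/359)
  reciprocity: (205/359) -> +(359/205)
  reduce: (154/205)
  pull out 2: (2/205) = -1  (since 205 mod 8 = 5)
  reciprocity: (77/205) -> +(205/77)
  reduce: (51/77)
  reciprocity: (51/77) -> +(77/51)
  reduce: (26/51)
  pull out 2: (2/51) = -1  (since 51 mod 8 = 3)
  reciprocity: (13/51) -> +(51/13)
  reduce: (12/13)
  pull out 2: (2/13) = -1  (since 13 mod 8 = 5)
  pull out 2: (2/13) = -1  (since 13 mod 8 = 5)
  reciprocity: (3/13) -> +(13/3)
  reduce: (1/3)
  (1/3) = 1
Product of signs = -1

-1


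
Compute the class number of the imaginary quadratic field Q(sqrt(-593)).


K = Q(sqrt(-593)). d mod 4 = 3, so D = disc(K) = 4d = -2372
h(K) equals the number of primitive reduced positive-definite forms (a, b, c) = a*x^2 + b*x*y + c*y^2 with b^2 - 4ac = D,
where reduced means |b| <= a <= c, with b >= 0 whenever |b| = a or a = c, and primitive means gcd(a, b, c) = 1.
Reduced forces 3a^2 <= |D| = 2372, so 1 <= a <= 28; b must have the parity of D, and c = (b^2 - D)/(4a) must be an integer >= a.
Enumerate a = 1..28, b in [-a, a]:
  a=1: (1, 0, 593)  [1]
  a=2: (2, 2, 297)  [1]
  a=3: (3, -2, 198), (3, 2, 198)  [2]
  a=4..5: none
  a=6: (6, -2, 99), (6, 2, 99)  [2]
  a=7: (7, -6, 86), (7, 6, 86)  [2]
  a=8: none
  a=9: (9, -2, 66), (9, 2, 66)  [2]
  a=10: none
  a=11: (11, -2, 54), (11, 2, 54)  [2]
  a=12..13: none
  a=14: (14, -6, 43), (14, 6, 43)  [2]
  a=15..16: none
  a=17: (17, -12, 37), (17, 12, 37)  [2]
  a=18: (18, -2, 33), (18, 2, 33)  [2]
  a=19..20: none
  a=21: (21, -20, 33), (21, -8, 29), (21, 8, 29), (21, 20, 33)  [4]
  a=22: (22, -2, 27), (22, 2, 27)  [2]
  a=23..28: none
Total reduced forms: 1 + 1 + 2 + 2 + 2 + 2 + 2 + 2 + 2 + 2 + 4 + 2 = 24
h = 24

24


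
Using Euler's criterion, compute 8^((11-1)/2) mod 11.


p = 11 is prime and the exponent is (p-1)/2 = 5, so by Euler's criterion 8^5 = (8/11) = +1 or -1 mod 11.
Compute by square-and-multiply:
  5 = 4 + 1 (binary 101)
  Repeated squaring mod 11: 8^1 = 8, 8^2 = 9, 8^4 = 4
  8^5 = 8^4 * 8^1 = 4 * 8 mod 11
    4 * 8 = 32 = 10 mod 11
  8^5 = 10 mod 11
Result 10 = p - 1 = -1 mod 11: 8 is a quadratic non-residue mod 11. As a residue in [0, p-1] the value is 10.
8^5 mod 11 = 10

10


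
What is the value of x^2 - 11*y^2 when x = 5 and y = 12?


x^2 - d*y^2
= 5^2 - 11*12^2
= 25 - 1584
= -1559

-1559


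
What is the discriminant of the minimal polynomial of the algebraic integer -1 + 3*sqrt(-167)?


The element -1 + 3*sqrt(-167) has minimal polynomial:
x^2 + 2*x + 1504
Discriminant = (2)^2 - 4*(1504)
= 4 - 6016
= -6012

-6012


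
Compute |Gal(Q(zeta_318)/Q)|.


|Gal(Q(zeta_318)/Q)| = phi(318)
= 104

104


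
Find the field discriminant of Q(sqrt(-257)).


For K = Q(sqrt(d)) with d squarefree: disc(K) = d if d = 1 mod 4, and disc(K) = 4d if d = 2 or 3 mod 4.
Here d = -257, and d mod 4 = 3.
d = 3 mod 4, not 1 (O_K = Z[sqrt(d)]), so disc(K) = 4d = 4 * (-257) = -1028

-1028


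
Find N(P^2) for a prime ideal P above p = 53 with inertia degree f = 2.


N(P^a) = p^(a*f)
= 53^(2*2)
= 53^4
= 7890481

7890481


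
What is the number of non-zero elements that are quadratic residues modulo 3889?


For prime p, the number of non-zero quadratic residues is (p-1)/2.
= (3889-1)/2
= 1944

1944


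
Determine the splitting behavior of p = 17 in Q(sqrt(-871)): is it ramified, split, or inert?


K = Q(sqrt(-871)). Since d mod 4 = 1, disc(K) = -871.
Check p | disc: -871 mod 17 = 13.
p does not divide disc. Compute Legendre symbol (d/p):
13^((17-1)/2) mod 17 = 1
(d/p) = 1, so p splits: (p) = P*P' with e=1, f=1, g=2.
Therefore p is split.

split


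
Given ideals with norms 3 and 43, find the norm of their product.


N(IJ) = N(I) * N(J)
= 3 * 43
= 129

129


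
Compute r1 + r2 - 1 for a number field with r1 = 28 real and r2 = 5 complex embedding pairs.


By Dirichlet's unit theorem:
rank = r1 + r2 - 1
= 28 + 5 - 1
= 32

32


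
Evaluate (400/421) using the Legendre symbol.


p = 421 is prime, so compute (400/421) with the reciprocity algorithm (Jacobi-symbol steps: pull out 2s via (2/n), flip via reciprocity, reduce):
  pull out 2: (2/421) = -1  (since 421 mod 8 = 5)
  pull out 2: (2/421) = -1  (since 421 mod 8 = 5)
  pull out 2: (2/421) = -1  (since 421 mod 8 = 5)
  pull out 2: (2/421) = -1  (since 421 mod 8 = 5)
  reciprocity: (25/421) -> +(421/25)
  reduce: (21/25)
  reciprocity: (21/25) -> +(25/21)
  reduce: (4/21)
  pull out 2: (2/21) = -1  (since 21 mod 8 = 5)
  pull out 2: (2/21) = -1  (since 21 mod 8 = 5)
  (1/21) = 1
Product of signs = 1
(400/421) = 1

1


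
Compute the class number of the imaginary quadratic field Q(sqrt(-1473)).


K = Q(sqrt(-1473)). d mod 4 = 3, so D = disc(K) = 4d = -5892
h(K) equals the number of primitive reduced positive-definite forms (a, b, c) = a*x^2 + b*x*y + c*y^2 with b^2 - 4ac = D,
where reduced means |b| <= a <= c, with b >= 0 whenever |b| = a or a = c, and primitive means gcd(a, b, c) = 1.
Reduced forces 3a^2 <= |D| = 5892, so 1 <= a <= 44; b must have the parity of D, and c = (b^2 - D)/(4a) must be an integer >= a.
Enumerate a = 1..44, b in [-a, a]:
  a=1: (1, 0, 1473)  [1]
  a=2: (2, 2, 737)  [1]
  a=3: (3, 0, 491)  [1]
  a=4..5: none
  a=6: (6, 6, 247)  [1]
  a=7: (7, -4, 211), (7, 4, 211)  [2]
  a=8..10: none
  a=11: (11, -2, 134), (11, 2, 134)  [2]
  a=12: none
  a=13: (13, -6, 114), (13, 6, 114)  [2]
  a=14: (14, -10, 107), (14, 10, 107)  [2]
  a=15..18: none
  a=19: (19, -6, 78), (19, 6, 78)  [2]
  a=20: none
  a=21: (21, -18, 74), (21, 18, 74)  [2]
  a=22: (22, -2, 67), (22, 2, 67)  [2]
  a=23..25: none
  a=26: (26, -6, 57), (26, 6, 57)  [2]
  a=27..28: none
  a=29: (29, -16, 53), (29, 16, 53)  [2]
  a=30..32: none
  a=33: (33, -24, 49), (33, 24, 49)  [2]
  a=34..36: none
  a=37: (37, -18, 42), (37, 18, 42)  [2]
  a=38: (38, -6, 39), (38, 6, 39)  [2]
  a=39..44: none
Total reduced forms: 1 + 1 + 1 + 1 + 2 + 2 + 2 + 2 + 2 + 2 + 2 + 2 + 2 + 2 + 2 + 2 = 28
h = 28

28


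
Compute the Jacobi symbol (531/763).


Compute (531/763) via quadratic reciprocity:
  reciprocity: (531/763) -> -(763/531)
  reduce: (232/531)
  pull out 2: (2/531) = -1  (since 531 mod 8 = 3)
  pull out 2: (2/531) = -1  (since 531 mod 8 = 3)
  pull out 2: (2/531) = -1  (since 531 mod 8 = 3)
  reciprocity: (29/531) -> +(531/29)
  reduce: (9/29)
  reciprocity: (9/29) -> +(29/9)
  reduce: (2/9)
  pull out 2: (2/9) = +1  (since 9 mod 8 = 1)
  (1/9) = 1
Product of signs = 1

1


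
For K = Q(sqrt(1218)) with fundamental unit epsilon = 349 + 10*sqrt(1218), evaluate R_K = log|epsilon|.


epsilon = 349 + 10*sqrt(1218)
= 697.9986
R = ln(697.9986)
= 6.5482

6.5482


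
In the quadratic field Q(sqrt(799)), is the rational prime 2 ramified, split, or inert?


K = Q(sqrt(799)). Since d mod 4 = 3, disc(K) = 3196.
Check p | disc: 3196 mod 2 = 0.
p divides disc, so p ramifies: (p) = P^2 with e=2, f=1, g=1.
Therefore p is ramified.

ramified


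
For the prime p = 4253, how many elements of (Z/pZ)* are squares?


For prime p, the number of non-zero quadratic residues is (p-1)/2.
= (4253-1)/2
= 2126

2126


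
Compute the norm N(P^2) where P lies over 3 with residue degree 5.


N(P^a) = p^(a*f)
= 3^(2*5)
= 3^10
= 59049

59049


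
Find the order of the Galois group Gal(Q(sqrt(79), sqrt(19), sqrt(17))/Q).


The 3 square roots of distinct primes are multiplicatively independent over Q,
so [K:Q] = 2^3 and Gal(K/Q) is isomorphic to (Z/2Z)^3.
|Gal| = 2^3 = 8

8


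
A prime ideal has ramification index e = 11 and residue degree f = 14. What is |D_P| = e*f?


|D_P| = e * f
= 11 * 14
= 154

154


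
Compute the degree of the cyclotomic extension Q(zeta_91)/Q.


The degree equals Euler's totient phi(91).
91 = 7 * 13
phi(91) = 72

72


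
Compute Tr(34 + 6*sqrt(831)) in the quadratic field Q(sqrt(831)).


Tr(a + b*sqrt(d)) = (a + b*sqrt(d)) + (a - b*sqrt(d)) = 2a
= 2 * (34)
= 68

68


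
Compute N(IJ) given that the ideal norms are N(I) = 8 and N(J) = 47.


N(IJ) = N(I) * N(J)
= 8 * 47
= 376

376


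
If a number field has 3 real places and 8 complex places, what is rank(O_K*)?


By Dirichlet's unit theorem:
rank = r1 + r2 - 1
= 3 + 8 - 1
= 10

10


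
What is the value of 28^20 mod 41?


p = 41 is prime and the exponent is (p-1)/2 = 20, so by Euler's criterion 28^20 = (28/41) = +1 or -1 mod 41.
Compute by square-and-multiply:
  20 = 16 + 4 (binary 10100)
  Repeated squaring mod 41: 28^1 = 28, 28^2 = 5, 28^4 = 25, 28^8 = 10, 28^16 = 18
  28^20 = 28^16 * 28^4 = 18 * 25 mod 41
    18 * 25 = 450 = 40 mod 41
  28^20 = 40 mod 41
Result 40 = p - 1 = -1 mod 41: 28 is a quadratic non-residue mod 41. As a residue in [0, p-1] the value is 40.
28^20 mod 41 = 40

40


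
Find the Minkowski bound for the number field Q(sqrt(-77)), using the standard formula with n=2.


d = -77, d mod 4 = 3, so disc(K) = 4d = -308; |disc(K)| = 308
Imaginary quadratic field, so n = 2, s = r2 = 1, r1 = 0
M = (n!/n^n) * (4/pi)^s * sqrt(|disc(K)|) = (2!/2^2) * (4/pi)^1 * sqrt(308)
= 0.5 * 1.273240 * 17.549929
= 11.1726

11.1726


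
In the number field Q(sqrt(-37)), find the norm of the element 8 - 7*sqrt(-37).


N(a + b*sqrt(d)) = a^2 - d*b^2
= (8)^2 - (-37)*(-7)^2
= 64 + 1813
= 1877

1877


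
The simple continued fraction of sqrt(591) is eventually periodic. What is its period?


Run the CF algorithm for sqrt(591).
a_0 = floor(sqrt(591)) = 24; set m_0=0, q_0=1.
Recurrence: m' = q*a - m,  q' = (d - m'^2)/q,  a' = floor((a_0 + m')/q').
  step 1: m=24, q=15, a=3
  step 2: m=21, q=10, a=4
  step 3: m=19, q=23, a=1
  step 4: m=4, q=25, a=1
  step 5: m=21, q=6, a=7
  step 6: m=21, q=25, a=1
  step 7: m=4, q=23, a=1
  step 8: m=19, q=10, a=4
  step 9: m=21, q=15, a=3
  step 10: m=24, q=1, a=48
a_10 = 2*a_0 = 48, so the period closes here.
sqrt(591) = [24; 3, 4, 1, 1, 7, 1, 1, 4, 3, 48]
Period length = 10

10


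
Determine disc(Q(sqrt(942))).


For K = Q(sqrt(d)) with d squarefree: disc(K) = d if d = 1 mod 4, and disc(K) = 4d if d = 2 or 3 mod 4.
Here d = 942, and d mod 4 = 2.
d = 2 mod 4, not 1 (O_K = Z[sqrt(d)]), so disc(K) = 4d = 4 * (942) = 3768

3768


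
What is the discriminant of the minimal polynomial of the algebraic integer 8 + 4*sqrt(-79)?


The element 8 + 4*sqrt(-79) has minimal polynomial:
x^2 - 16*x + 1328
Discriminant = (-16)^2 - 4*(1328)
= 256 - 5312
= -5056

-5056


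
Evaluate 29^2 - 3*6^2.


x^2 - d*y^2
= 29^2 - 3*6^2
= 841 - 108
= 733

733
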